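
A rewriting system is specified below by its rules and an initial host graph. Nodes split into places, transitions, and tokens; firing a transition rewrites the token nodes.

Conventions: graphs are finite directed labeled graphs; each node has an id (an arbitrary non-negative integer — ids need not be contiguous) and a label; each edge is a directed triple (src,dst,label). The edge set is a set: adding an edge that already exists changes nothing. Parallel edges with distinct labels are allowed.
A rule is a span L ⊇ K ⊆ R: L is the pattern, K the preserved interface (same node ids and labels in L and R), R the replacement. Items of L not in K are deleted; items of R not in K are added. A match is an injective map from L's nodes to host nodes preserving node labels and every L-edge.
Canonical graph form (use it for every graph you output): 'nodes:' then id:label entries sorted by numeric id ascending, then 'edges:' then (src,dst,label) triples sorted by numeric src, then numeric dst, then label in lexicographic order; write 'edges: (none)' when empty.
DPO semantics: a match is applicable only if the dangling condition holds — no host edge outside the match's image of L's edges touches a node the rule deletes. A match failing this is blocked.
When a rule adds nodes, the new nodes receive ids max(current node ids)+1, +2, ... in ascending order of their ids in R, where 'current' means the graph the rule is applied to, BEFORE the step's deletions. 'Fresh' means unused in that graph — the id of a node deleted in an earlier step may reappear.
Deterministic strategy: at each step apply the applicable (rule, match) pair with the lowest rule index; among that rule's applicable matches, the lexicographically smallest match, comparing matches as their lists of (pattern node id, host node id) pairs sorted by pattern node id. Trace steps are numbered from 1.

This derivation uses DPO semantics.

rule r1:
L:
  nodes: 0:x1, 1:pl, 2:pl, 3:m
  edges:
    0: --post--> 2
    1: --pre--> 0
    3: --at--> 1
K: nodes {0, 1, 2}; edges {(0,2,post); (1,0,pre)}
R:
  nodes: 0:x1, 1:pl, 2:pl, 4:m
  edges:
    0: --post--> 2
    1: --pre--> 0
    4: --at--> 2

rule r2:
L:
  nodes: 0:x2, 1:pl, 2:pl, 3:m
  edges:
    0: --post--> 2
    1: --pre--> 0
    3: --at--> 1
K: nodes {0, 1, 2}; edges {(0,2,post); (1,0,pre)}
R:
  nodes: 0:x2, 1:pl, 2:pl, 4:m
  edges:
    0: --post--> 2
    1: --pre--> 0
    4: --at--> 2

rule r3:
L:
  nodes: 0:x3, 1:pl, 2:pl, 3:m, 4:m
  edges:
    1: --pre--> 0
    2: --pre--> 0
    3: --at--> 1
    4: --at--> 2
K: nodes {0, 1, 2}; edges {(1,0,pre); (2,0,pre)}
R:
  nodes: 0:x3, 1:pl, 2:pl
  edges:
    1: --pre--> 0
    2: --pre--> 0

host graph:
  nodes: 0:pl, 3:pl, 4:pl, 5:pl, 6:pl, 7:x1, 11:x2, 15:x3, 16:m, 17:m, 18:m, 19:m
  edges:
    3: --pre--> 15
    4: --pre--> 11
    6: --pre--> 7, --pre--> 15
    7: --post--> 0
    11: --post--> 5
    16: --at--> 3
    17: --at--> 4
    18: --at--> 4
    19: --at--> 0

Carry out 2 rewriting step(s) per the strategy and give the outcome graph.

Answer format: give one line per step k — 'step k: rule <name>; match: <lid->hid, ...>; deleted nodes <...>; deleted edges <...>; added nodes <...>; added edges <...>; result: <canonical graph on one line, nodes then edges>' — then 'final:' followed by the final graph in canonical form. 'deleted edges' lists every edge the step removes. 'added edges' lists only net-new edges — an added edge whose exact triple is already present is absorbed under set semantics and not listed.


step 1: rule r2; match: 0->11, 1->4, 2->5, 3->17; deleted nodes 17; deleted edges (17,4,at); added nodes 20; added edges (20,5,at); result: nodes: 0:pl, 3:pl, 4:pl, 5:pl, 6:pl, 7:x1, 11:x2, 15:x3, 16:m, 18:m, 19:m, 20:m edges: (3,15,pre); (4,11,pre); (6,7,pre); (6,15,pre); (7,0,post); (11,5,post); (16,3,at); (18,4,at); (19,0,at); (20,5,at)
step 2: rule r2; match: 0->11, 1->4, 2->5, 3->18; deleted nodes 18; deleted edges (18,4,at); added nodes 21; added edges (21,5,at); result: nodes: 0:pl, 3:pl, 4:pl, 5:pl, 6:pl, 7:x1, 11:x2, 15:x3, 16:m, 19:m, 20:m, 21:m edges: (3,15,pre); (4,11,pre); (6,7,pre); (6,15,pre); (7,0,post); (11,5,post); (16,3,at); (19,0,at); (20,5,at); (21,5,at)
final:
nodes: 0:pl, 3:pl, 4:pl, 5:pl, 6:pl, 7:x1, 11:x2, 15:x3, 16:m, 19:m, 20:m, 21:m
edges: (3,15,pre); (4,11,pre); (6,7,pre); (6,15,pre); (7,0,post); (11,5,post); (16,3,at); (19,0,at); (20,5,at); (21,5,at)


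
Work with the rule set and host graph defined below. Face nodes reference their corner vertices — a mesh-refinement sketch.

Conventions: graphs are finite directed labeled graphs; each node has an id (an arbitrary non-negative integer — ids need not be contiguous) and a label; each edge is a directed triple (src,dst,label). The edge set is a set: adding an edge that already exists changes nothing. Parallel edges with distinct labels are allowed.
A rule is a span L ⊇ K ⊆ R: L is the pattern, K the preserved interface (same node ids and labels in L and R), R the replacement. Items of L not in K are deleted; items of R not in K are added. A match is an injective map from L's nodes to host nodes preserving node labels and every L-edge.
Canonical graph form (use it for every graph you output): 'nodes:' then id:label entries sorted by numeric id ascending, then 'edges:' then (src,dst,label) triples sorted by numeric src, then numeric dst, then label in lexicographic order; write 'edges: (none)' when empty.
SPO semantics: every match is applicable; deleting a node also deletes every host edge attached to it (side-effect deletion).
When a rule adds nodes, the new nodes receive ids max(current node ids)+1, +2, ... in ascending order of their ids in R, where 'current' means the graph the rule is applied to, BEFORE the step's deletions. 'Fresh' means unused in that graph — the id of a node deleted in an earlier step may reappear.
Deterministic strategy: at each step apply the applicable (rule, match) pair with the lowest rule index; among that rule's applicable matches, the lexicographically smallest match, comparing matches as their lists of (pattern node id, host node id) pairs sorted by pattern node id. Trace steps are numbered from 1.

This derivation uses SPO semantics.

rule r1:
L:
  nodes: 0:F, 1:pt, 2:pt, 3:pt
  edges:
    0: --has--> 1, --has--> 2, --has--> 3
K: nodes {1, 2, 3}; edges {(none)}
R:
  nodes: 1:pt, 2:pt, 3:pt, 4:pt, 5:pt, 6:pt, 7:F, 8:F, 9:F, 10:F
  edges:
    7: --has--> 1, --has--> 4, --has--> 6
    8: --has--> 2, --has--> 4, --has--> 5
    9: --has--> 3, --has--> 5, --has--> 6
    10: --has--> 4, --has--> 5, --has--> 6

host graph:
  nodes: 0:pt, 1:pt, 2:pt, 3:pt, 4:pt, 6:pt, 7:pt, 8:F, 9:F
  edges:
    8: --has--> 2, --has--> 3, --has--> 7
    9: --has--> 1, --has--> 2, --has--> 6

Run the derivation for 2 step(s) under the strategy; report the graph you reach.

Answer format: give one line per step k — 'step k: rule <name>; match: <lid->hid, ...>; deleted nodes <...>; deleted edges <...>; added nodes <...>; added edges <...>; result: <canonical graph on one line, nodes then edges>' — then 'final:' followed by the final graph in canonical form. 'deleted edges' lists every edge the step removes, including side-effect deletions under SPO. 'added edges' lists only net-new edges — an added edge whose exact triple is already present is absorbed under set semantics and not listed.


step 1: rule r1; match: 0->8, 1->2, 2->3, 3->7; deleted nodes 8; deleted edges (8,2,has); (8,3,has); (8,7,has); added nodes 10, 11, 12, 13, 14, 15, 16; added edges (13,2,has); (13,10,has); (13,12,has); (14,3,has); (14,10,has); (14,11,has); (15,7,has); (15,11,has); (15,12,has); (16,10,has); (16,11,has); (16,12,has); result: nodes: 0:pt, 1:pt, 2:pt, 3:pt, 4:pt, 6:pt, 7:pt, 9:F, 10:pt, 11:pt, 12:pt, 13:F, 14:F, 15:F, 16:F edges: (9,1,has); (9,2,has); (9,6,has); (13,2,has); (13,10,has); (13,12,has); (14,3,has); (14,10,has); (14,11,has); (15,7,has); (15,11,has); (15,12,has); (16,10,has); (16,11,has); (16,12,has)
step 2: rule r1; match: 0->9, 1->1, 2->2, 3->6; deleted nodes 9; deleted edges (9,1,has); (9,2,has); (9,6,has); added nodes 17, 18, 19, 20, 21, 22, 23; added edges (20,1,has); (20,17,has); (20,19,has); (21,2,has); (21,17,has); (21,18,has); (22,6,has); (22,18,has); (22,19,has); (23,17,has); (23,18,has); (23,19,has); result: nodes: 0:pt, 1:pt, 2:pt, 3:pt, 4:pt, 6:pt, 7:pt, 10:pt, 11:pt, 12:pt, 13:F, 14:F, 15:F, 16:F, 17:pt, 18:pt, 19:pt, 20:F, 21:F, 22:F, 23:F edges: (13,2,has); (13,10,has); (13,12,has); (14,3,has); (14,10,has); (14,11,has); (15,7,has); (15,11,has); (15,12,has); (16,10,has); (16,11,has); (16,12,has); (20,1,has); (20,17,has); (20,19,has); (21,2,has); (21,17,has); (21,18,has); (22,6,has); (22,18,has); (22,19,has); (23,17,has); (23,18,has); (23,19,has)
final:
nodes: 0:pt, 1:pt, 2:pt, 3:pt, 4:pt, 6:pt, 7:pt, 10:pt, 11:pt, 12:pt, 13:F, 14:F, 15:F, 16:F, 17:pt, 18:pt, 19:pt, 20:F, 21:F, 22:F, 23:F
edges: (13,2,has); (13,10,has); (13,12,has); (14,3,has); (14,10,has); (14,11,has); (15,7,has); (15,11,has); (15,12,has); (16,10,has); (16,11,has); (16,12,has); (20,1,has); (20,17,has); (20,19,has); (21,2,has); (21,17,has); (21,18,has); (22,6,has); (22,18,has); (22,19,has); (23,17,has); (23,18,has); (23,19,has)


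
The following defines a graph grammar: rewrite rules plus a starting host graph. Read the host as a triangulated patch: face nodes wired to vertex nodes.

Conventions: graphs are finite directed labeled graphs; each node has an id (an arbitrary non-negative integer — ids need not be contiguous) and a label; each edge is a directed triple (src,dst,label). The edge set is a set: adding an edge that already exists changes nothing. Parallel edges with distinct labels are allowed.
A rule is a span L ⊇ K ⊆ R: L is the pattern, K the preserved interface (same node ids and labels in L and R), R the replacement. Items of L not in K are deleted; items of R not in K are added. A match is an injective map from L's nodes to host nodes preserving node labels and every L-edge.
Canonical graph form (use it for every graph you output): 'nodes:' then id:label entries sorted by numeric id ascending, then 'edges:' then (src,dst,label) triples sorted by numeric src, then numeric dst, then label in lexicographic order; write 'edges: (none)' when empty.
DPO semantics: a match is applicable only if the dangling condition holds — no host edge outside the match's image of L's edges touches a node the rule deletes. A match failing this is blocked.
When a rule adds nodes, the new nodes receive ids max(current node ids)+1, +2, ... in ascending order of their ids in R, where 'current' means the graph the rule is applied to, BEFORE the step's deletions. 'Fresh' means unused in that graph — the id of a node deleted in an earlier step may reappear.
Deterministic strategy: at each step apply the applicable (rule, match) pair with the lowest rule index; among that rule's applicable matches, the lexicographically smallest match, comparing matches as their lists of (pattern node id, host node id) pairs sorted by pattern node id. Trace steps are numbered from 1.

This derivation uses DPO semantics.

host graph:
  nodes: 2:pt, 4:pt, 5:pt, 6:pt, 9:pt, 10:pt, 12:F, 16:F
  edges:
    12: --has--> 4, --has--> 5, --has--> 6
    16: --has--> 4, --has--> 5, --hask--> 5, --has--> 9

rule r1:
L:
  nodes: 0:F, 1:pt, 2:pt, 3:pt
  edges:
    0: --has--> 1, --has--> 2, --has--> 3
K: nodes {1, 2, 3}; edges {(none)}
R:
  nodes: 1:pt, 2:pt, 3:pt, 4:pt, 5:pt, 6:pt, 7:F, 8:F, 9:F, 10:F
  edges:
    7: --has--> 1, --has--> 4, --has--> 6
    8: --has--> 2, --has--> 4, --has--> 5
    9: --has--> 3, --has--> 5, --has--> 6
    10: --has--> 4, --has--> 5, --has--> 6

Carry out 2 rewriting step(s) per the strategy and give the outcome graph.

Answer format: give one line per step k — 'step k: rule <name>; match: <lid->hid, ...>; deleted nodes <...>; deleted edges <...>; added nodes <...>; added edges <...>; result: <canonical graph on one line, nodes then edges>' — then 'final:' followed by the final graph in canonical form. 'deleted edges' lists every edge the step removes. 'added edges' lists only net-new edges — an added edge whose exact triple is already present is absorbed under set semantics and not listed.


step 1: rule r1; match: 0->12, 1->4, 2->5, 3->6; deleted nodes 12; deleted edges (12,4,has); (12,5,has); (12,6,has); added nodes 17, 18, 19, 20, 21, 22, 23; added edges (20,4,has); (20,17,has); (20,19,has); (21,5,has); (21,17,has); (21,18,has); (22,6,has); (22,18,has); (22,19,has); (23,17,has); (23,18,has); (23,19,has); result: nodes: 2:pt, 4:pt, 5:pt, 6:pt, 9:pt, 10:pt, 16:F, 17:pt, 18:pt, 19:pt, 20:F, 21:F, 22:F, 23:F edges: (16,4,has); (16,5,has); (16,5,hask); (16,9,has); (20,4,has); (20,17,has); (20,19,has); (21,5,has); (21,17,has); (21,18,has); (22,6,has); (22,18,has); (22,19,has); (23,17,has); (23,18,has); (23,19,has)
step 2: rule r1; match: 0->20, 1->4, 2->17, 3->19; deleted nodes 20; deleted edges (20,4,has); (20,17,has); (20,19,has); added nodes 24, 25, 26, 27, 28, 29, 30; added edges (27,4,has); (27,24,has); (27,26,has); (28,17,has); (28,24,has); (28,25,has); (29,19,has); (29,25,has); (29,26,has); (30,24,has); (30,25,has); (30,26,has); result: nodes: 2:pt, 4:pt, 5:pt, 6:pt, 9:pt, 10:pt, 16:F, 17:pt, 18:pt, 19:pt, 21:F, 22:F, 23:F, 24:pt, 25:pt, 26:pt, 27:F, 28:F, 29:F, 30:F edges: (16,4,has); (16,5,has); (16,5,hask); (16,9,has); (21,5,has); (21,17,has); (21,18,has); (22,6,has); (22,18,has); (22,19,has); (23,17,has); (23,18,has); (23,19,has); (27,4,has); (27,24,has); (27,26,has); (28,17,has); (28,24,has); (28,25,has); (29,19,has); (29,25,has); (29,26,has); (30,24,has); (30,25,has); (30,26,has)
final:
nodes: 2:pt, 4:pt, 5:pt, 6:pt, 9:pt, 10:pt, 16:F, 17:pt, 18:pt, 19:pt, 21:F, 22:F, 23:F, 24:pt, 25:pt, 26:pt, 27:F, 28:F, 29:F, 30:F
edges: (16,4,has); (16,5,has); (16,5,hask); (16,9,has); (21,5,has); (21,17,has); (21,18,has); (22,6,has); (22,18,has); (22,19,has); (23,17,has); (23,18,has); (23,19,has); (27,4,has); (27,24,has); (27,26,has); (28,17,has); (28,24,has); (28,25,has); (29,19,has); (29,25,has); (29,26,has); (30,24,has); (30,25,has); (30,26,has)


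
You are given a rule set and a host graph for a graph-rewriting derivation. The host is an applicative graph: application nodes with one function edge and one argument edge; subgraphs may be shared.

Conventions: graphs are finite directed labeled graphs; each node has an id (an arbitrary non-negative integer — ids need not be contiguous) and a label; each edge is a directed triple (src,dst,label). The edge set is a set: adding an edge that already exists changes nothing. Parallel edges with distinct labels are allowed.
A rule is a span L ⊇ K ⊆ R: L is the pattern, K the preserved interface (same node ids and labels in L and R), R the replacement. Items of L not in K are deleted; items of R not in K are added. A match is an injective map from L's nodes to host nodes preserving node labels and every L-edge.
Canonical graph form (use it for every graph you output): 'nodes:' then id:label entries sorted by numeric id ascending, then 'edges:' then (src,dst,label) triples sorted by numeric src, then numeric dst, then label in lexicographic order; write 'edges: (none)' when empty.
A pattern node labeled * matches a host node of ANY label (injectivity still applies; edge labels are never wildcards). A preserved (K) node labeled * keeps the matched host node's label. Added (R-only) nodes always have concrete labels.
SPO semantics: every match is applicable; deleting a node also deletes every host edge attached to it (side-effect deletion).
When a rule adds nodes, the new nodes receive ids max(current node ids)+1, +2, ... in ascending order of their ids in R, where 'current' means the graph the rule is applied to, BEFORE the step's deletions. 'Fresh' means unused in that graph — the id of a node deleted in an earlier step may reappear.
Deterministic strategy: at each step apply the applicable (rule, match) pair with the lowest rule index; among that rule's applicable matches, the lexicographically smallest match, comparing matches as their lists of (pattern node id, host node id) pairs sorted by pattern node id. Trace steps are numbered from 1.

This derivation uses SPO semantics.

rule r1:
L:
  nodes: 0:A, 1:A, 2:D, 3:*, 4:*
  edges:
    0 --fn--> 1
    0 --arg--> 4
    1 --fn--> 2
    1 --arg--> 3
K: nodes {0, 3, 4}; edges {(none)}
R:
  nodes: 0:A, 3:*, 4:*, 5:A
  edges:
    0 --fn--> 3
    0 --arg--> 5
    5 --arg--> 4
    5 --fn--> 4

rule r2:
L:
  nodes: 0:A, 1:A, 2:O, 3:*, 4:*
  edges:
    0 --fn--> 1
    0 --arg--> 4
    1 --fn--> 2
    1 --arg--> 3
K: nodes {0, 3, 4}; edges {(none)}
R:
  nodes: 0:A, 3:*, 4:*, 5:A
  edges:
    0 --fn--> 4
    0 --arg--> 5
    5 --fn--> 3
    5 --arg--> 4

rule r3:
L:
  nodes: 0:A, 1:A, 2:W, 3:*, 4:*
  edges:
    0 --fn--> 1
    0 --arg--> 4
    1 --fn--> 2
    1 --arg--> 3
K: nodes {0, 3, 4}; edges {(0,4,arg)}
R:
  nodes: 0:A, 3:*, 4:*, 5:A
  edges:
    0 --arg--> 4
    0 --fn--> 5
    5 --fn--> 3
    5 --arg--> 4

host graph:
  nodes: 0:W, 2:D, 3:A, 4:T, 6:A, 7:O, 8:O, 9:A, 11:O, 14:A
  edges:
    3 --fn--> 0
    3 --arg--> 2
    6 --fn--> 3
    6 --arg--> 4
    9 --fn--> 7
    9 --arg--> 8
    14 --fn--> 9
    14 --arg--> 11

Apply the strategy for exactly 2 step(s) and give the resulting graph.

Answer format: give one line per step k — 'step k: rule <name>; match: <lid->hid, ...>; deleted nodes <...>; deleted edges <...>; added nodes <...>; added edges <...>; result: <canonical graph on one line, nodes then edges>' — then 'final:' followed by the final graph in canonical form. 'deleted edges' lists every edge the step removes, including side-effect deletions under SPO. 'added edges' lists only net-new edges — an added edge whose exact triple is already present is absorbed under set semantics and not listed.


step 1: rule r2; match: 0->14, 1->9, 2->7, 3->8, 4->11; deleted nodes 7, 9; deleted edges (9,7,fn); (9,8,arg); (14,9,fn); (14,11,arg); added nodes 15; added edges (14,11,fn); (14,15,arg); (15,8,fn); (15,11,arg); result: nodes: 0:W, 2:D, 3:A, 4:T, 6:A, 8:O, 11:O, 14:A, 15:A edges: (3,0,fn); (3,2,arg); (6,3,fn); (6,4,arg); (14,11,fn); (14,15,arg); (15,8,fn); (15,11,arg)
step 2: rule r3; match: 0->6, 1->3, 2->0, 3->2, 4->4; deleted nodes 0, 3; deleted edges (3,0,fn); (3,2,arg); (6,3,fn); added nodes 16; added edges (6,16,fn); (16,2,fn); (16,4,arg); result: nodes: 2:D, 4:T, 6:A, 8:O, 11:O, 14:A, 15:A, 16:A edges: (6,4,arg); (6,16,fn); (14,11,fn); (14,15,arg); (15,8,fn); (15,11,arg); (16,2,fn); (16,4,arg)
final:
nodes: 2:D, 4:T, 6:A, 8:O, 11:O, 14:A, 15:A, 16:A
edges: (6,4,arg); (6,16,fn); (14,11,fn); (14,15,arg); (15,8,fn); (15,11,arg); (16,2,fn); (16,4,arg)


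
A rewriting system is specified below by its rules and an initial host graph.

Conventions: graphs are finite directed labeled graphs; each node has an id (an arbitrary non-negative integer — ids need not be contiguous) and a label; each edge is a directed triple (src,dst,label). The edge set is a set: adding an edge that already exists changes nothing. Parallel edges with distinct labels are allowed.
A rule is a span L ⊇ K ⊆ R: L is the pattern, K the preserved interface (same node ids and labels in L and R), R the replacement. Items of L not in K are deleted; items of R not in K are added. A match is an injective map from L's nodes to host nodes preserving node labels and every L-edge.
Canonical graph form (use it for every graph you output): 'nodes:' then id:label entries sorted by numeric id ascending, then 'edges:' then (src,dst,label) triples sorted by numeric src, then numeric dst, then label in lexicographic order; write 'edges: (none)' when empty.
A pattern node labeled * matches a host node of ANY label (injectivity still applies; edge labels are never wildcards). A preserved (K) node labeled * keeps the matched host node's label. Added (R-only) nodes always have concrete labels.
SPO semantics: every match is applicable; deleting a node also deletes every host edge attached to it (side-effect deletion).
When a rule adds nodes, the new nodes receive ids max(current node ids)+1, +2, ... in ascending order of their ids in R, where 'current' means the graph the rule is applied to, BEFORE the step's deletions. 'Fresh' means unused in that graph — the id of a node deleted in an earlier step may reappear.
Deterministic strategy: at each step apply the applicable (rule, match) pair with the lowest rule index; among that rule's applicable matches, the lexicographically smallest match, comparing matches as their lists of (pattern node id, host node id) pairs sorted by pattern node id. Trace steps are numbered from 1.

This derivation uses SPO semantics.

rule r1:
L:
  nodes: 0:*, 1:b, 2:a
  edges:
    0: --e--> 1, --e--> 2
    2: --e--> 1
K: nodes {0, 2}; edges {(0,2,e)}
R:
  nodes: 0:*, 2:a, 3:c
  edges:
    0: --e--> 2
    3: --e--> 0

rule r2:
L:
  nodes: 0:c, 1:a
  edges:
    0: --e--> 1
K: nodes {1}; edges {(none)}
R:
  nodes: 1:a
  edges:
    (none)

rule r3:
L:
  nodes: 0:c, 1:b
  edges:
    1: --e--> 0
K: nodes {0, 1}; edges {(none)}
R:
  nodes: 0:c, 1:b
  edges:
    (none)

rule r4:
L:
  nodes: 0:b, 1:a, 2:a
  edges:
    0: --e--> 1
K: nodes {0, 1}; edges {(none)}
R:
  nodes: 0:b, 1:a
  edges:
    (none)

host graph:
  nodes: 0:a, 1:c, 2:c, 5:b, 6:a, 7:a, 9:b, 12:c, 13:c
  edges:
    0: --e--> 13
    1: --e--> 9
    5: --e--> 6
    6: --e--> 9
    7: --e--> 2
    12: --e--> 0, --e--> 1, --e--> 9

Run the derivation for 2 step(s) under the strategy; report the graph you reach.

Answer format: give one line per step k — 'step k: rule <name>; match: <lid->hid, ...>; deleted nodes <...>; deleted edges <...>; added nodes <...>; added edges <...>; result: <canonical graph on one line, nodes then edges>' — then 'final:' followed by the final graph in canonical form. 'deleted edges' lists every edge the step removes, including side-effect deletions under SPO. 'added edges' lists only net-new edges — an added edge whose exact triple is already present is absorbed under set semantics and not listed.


step 1: rule r2; match: 0->12, 1->0; deleted nodes 12; deleted edges (12,0,e); (12,1,e); (12,9,e); added nodes (none); added edges (none); result: nodes: 0:a, 1:c, 2:c, 5:b, 6:a, 7:a, 9:b, 13:c edges: (0,13,e); (1,9,e); (5,6,e); (6,9,e); (7,2,e)
step 2: rule r4; match: 0->5, 1->6, 2->0; deleted nodes 0; deleted edges (0,13,e); (5,6,e); added nodes (none); added edges (none); result: nodes: 1:c, 2:c, 5:b, 6:a, 7:a, 9:b, 13:c edges: (1,9,e); (6,9,e); (7,2,e)
final:
nodes: 1:c, 2:c, 5:b, 6:a, 7:a, 9:b, 13:c
edges: (1,9,e); (6,9,e); (7,2,e)


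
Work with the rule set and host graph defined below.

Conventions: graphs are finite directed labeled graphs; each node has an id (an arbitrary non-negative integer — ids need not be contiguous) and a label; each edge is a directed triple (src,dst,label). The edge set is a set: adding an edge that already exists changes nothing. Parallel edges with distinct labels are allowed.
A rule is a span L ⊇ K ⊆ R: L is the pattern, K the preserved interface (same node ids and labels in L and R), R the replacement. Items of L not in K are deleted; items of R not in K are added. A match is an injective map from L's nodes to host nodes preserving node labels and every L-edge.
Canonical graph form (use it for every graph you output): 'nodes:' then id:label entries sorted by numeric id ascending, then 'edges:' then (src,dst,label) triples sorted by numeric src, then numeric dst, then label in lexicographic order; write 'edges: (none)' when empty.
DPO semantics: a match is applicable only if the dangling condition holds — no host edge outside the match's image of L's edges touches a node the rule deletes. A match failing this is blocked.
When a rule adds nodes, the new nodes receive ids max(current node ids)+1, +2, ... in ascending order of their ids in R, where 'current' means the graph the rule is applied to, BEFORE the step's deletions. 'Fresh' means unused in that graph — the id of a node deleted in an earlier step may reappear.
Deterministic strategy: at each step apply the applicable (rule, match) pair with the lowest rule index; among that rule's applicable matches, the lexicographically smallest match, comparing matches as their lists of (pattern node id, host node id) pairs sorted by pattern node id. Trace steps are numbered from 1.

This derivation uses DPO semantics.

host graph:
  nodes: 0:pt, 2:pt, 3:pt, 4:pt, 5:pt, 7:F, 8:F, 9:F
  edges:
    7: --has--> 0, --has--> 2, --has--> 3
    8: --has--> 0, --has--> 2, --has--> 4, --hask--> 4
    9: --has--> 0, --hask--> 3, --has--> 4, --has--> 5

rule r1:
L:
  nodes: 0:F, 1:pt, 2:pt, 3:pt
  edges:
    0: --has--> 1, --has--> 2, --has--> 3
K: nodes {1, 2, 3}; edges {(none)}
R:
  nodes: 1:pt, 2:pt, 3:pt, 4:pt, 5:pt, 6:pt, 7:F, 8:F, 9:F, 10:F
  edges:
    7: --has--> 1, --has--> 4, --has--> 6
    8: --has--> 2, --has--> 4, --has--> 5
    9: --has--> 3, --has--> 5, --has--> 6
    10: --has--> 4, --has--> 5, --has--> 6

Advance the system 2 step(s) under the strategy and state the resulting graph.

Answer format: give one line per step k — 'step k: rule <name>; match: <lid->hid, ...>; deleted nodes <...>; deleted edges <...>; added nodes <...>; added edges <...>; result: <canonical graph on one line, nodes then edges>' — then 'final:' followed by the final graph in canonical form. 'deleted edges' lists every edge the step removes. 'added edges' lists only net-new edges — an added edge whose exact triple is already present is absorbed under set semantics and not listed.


step 1: rule r1; match: 0->7, 1->0, 2->2, 3->3; deleted nodes 7; deleted edges (7,0,has); (7,2,has); (7,3,has); added nodes 10, 11, 12, 13, 14, 15, 16; added edges (13,0,has); (13,10,has); (13,12,has); (14,2,has); (14,10,has); (14,11,has); (15,3,has); (15,11,has); (15,12,has); (16,10,has); (16,11,has); (16,12,has); result: nodes: 0:pt, 2:pt, 3:pt, 4:pt, 5:pt, 8:F, 9:F, 10:pt, 11:pt, 12:pt, 13:F, 14:F, 15:F, 16:F edges: (8,0,has); (8,2,has); (8,4,has); (8,4,hask); (9,0,has); (9,3,hask); (9,4,has); (9,5,has); (13,0,has); (13,10,has); (13,12,has); (14,2,has); (14,10,has); (14,11,has); (15,3,has); (15,11,has); (15,12,has); (16,10,has); (16,11,has); (16,12,has)
step 2: rule r1; match: 0->13, 1->0, 2->10, 3->12; deleted nodes 13; deleted edges (13,0,has); (13,10,has); (13,12,has); added nodes 17, 18, 19, 20, 21, 22, 23; added edges (20,0,has); (20,17,has); (20,19,has); (21,10,has); (21,17,has); (21,18,has); (22,12,has); (22,18,has); (22,19,has); (23,17,has); (23,18,has); (23,19,has); result: nodes: 0:pt, 2:pt, 3:pt, 4:pt, 5:pt, 8:F, 9:F, 10:pt, 11:pt, 12:pt, 14:F, 15:F, 16:F, 17:pt, 18:pt, 19:pt, 20:F, 21:F, 22:F, 23:F edges: (8,0,has); (8,2,has); (8,4,has); (8,4,hask); (9,0,has); (9,3,hask); (9,4,has); (9,5,has); (14,2,has); (14,10,has); (14,11,has); (15,3,has); (15,11,has); (15,12,has); (16,10,has); (16,11,has); (16,12,has); (20,0,has); (20,17,has); (20,19,has); (21,10,has); (21,17,has); (21,18,has); (22,12,has); (22,18,has); (22,19,has); (23,17,has); (23,18,has); (23,19,has)
final:
nodes: 0:pt, 2:pt, 3:pt, 4:pt, 5:pt, 8:F, 9:F, 10:pt, 11:pt, 12:pt, 14:F, 15:F, 16:F, 17:pt, 18:pt, 19:pt, 20:F, 21:F, 22:F, 23:F
edges: (8,0,has); (8,2,has); (8,4,has); (8,4,hask); (9,0,has); (9,3,hask); (9,4,has); (9,5,has); (14,2,has); (14,10,has); (14,11,has); (15,3,has); (15,11,has); (15,12,has); (16,10,has); (16,11,has); (16,12,has); (20,0,has); (20,17,has); (20,19,has); (21,10,has); (21,17,has); (21,18,has); (22,12,has); (22,18,has); (22,19,has); (23,17,has); (23,18,has); (23,19,has)


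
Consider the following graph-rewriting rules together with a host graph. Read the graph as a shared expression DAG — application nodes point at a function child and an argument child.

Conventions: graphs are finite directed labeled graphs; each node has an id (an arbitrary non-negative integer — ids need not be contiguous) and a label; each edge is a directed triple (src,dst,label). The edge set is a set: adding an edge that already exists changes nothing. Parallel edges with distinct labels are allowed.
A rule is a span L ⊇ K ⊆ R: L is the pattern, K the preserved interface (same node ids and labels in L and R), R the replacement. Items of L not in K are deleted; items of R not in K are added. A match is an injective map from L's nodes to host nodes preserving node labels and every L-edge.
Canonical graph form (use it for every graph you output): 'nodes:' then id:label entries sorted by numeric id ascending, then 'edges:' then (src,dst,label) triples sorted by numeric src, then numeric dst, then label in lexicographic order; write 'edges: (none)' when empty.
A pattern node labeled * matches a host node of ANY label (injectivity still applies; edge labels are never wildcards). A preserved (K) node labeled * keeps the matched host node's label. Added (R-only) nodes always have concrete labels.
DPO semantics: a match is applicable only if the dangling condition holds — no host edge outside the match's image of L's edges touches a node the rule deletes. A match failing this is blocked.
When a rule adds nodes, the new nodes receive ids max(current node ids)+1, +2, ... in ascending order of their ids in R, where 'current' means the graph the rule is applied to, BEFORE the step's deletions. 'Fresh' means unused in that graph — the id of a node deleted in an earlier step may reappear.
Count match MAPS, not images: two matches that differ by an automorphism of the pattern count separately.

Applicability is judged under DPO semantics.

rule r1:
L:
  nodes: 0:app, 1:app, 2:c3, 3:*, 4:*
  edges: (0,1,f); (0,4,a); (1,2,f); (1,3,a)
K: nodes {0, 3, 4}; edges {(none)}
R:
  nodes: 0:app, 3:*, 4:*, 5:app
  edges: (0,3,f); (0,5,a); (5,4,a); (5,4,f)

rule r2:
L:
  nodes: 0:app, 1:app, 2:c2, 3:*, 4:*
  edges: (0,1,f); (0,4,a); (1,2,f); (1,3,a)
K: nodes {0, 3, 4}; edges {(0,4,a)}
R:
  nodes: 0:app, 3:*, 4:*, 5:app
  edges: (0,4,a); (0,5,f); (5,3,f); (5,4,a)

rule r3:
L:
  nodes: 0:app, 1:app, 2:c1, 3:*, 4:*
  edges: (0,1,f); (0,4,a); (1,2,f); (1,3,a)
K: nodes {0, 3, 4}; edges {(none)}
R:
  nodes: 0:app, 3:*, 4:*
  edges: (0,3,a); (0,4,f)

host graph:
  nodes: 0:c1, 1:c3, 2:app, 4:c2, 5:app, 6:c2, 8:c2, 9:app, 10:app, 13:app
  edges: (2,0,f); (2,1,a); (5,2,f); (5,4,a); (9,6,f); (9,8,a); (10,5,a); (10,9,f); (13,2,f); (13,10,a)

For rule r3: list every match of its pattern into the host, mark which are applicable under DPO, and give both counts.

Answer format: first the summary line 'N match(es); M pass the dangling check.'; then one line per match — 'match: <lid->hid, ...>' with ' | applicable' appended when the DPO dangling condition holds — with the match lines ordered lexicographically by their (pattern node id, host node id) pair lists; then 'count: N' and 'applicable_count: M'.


2 match(es); 0 pass the dangling check.
match: 0->5, 1->2, 2->0, 3->1, 4->4
match: 0->13, 1->2, 2->0, 3->1, 4->10
count: 2
applicable_count: 0


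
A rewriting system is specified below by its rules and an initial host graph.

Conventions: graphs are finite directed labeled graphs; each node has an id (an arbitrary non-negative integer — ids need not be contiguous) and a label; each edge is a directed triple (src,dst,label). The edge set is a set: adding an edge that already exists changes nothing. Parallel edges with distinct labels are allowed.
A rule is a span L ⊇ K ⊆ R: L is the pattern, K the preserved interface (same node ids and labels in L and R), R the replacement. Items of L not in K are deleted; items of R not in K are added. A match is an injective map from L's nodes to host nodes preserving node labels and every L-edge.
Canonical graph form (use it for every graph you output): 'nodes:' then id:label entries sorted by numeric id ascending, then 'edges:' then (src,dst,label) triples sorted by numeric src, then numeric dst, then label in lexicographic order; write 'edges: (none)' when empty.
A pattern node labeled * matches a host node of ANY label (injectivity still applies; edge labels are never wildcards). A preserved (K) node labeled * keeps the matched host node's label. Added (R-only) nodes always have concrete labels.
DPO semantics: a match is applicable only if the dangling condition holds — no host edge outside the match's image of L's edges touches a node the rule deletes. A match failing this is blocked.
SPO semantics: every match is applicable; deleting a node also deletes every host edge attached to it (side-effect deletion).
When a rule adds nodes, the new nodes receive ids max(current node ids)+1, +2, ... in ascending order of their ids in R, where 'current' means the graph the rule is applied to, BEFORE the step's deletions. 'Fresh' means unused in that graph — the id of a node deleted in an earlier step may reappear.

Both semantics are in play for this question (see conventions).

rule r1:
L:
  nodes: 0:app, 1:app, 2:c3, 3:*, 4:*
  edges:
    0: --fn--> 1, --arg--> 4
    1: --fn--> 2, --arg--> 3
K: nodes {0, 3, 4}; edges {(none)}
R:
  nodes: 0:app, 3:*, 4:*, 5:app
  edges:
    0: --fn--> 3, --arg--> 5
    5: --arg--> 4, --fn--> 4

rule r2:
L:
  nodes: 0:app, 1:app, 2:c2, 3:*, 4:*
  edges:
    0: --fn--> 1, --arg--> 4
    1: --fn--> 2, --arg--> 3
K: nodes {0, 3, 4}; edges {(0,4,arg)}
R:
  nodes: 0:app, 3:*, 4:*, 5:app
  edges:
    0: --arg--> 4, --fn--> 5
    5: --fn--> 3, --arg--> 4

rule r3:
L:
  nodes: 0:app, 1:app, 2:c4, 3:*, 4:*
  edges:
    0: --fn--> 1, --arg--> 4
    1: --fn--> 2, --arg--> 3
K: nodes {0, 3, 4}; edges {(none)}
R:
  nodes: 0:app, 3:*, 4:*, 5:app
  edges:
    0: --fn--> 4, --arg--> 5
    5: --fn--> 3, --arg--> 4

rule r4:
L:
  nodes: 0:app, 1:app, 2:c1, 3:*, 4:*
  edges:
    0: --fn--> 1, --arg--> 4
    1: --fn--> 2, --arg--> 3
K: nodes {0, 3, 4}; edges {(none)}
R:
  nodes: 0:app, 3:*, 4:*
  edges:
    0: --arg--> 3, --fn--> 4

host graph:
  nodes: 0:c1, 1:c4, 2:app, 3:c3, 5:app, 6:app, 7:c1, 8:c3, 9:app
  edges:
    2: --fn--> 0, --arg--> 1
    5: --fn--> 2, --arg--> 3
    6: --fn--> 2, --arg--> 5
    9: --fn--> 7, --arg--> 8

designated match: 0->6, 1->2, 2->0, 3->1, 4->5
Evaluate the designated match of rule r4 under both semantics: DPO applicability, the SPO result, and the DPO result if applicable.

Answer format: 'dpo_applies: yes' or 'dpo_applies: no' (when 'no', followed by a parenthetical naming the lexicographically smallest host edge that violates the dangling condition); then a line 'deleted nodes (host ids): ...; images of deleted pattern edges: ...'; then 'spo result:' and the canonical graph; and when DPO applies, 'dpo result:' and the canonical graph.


dpo_applies: no
(the rule deletes node 2, which keeps host edge (5,2,fn) outside the match image — the dangling condition fails, DPO blocks; SPO proceeds and side-deletes such edges)
deleted nodes (host ids): 0, 2; images of deleted pattern edges: (2,0,fn); (2,1,arg); (6,2,fn); (6,5,arg)
spo result:
nodes: 1:c4, 3:c3, 5:app, 6:app, 7:c1, 8:c3, 9:app
edges: (5,3,arg); (6,1,arg); (6,5,fn); (9,7,fn); (9,8,arg)


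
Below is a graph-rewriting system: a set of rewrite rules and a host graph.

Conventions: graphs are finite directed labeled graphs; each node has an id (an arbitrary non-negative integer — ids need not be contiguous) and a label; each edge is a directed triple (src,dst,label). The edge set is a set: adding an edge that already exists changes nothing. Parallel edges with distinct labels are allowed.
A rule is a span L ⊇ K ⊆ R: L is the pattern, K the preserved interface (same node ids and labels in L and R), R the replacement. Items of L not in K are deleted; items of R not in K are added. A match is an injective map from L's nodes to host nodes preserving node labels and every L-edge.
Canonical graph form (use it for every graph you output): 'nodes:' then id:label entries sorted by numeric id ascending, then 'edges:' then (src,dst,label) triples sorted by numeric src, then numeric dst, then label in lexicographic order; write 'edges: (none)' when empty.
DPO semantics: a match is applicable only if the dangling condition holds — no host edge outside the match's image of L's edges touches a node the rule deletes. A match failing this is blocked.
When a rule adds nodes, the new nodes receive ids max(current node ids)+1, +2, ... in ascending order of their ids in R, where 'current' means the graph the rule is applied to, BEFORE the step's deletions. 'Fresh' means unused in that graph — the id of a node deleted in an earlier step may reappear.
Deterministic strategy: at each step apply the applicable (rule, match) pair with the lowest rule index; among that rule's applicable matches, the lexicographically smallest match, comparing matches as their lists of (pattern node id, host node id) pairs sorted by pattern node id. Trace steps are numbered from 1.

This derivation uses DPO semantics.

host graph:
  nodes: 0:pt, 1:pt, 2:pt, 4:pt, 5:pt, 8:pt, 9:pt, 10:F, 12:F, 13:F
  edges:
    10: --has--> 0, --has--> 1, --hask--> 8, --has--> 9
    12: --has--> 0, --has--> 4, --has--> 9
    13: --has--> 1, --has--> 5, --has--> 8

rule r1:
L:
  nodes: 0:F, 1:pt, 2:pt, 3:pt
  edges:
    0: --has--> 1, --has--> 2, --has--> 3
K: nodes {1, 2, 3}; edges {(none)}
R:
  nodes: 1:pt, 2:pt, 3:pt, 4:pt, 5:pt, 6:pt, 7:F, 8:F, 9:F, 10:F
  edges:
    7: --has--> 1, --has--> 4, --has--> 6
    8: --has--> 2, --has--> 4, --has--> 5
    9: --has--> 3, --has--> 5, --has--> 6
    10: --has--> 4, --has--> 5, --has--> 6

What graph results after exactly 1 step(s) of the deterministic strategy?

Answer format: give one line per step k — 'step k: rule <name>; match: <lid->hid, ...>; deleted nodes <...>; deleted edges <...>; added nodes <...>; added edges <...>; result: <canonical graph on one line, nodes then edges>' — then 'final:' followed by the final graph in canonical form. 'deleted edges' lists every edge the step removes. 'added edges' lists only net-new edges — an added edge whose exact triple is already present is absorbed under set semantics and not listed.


step 1: rule r1; match: 0->12, 1->0, 2->4, 3->9; deleted nodes 12; deleted edges (12,0,has); (12,4,has); (12,9,has); added nodes 14, 15, 16, 17, 18, 19, 20; added edges (17,0,has); (17,14,has); (17,16,has); (18,4,has); (18,14,has); (18,15,has); (19,9,has); (19,15,has); (19,16,has); (20,14,has); (20,15,has); (20,16,has); result: nodes: 0:pt, 1:pt, 2:pt, 4:pt, 5:pt, 8:pt, 9:pt, 10:F, 13:F, 14:pt, 15:pt, 16:pt, 17:F, 18:F, 19:F, 20:F edges: (10,0,has); (10,1,has); (10,8,hask); (10,9,has); (13,1,has); (13,5,has); (13,8,has); (17,0,has); (17,14,has); (17,16,has); (18,4,has); (18,14,has); (18,15,has); (19,9,has); (19,15,has); (19,16,has); (20,14,has); (20,15,has); (20,16,has)
final:
nodes: 0:pt, 1:pt, 2:pt, 4:pt, 5:pt, 8:pt, 9:pt, 10:F, 13:F, 14:pt, 15:pt, 16:pt, 17:F, 18:F, 19:F, 20:F
edges: (10,0,has); (10,1,has); (10,8,hask); (10,9,has); (13,1,has); (13,5,has); (13,8,has); (17,0,has); (17,14,has); (17,16,has); (18,4,has); (18,14,has); (18,15,has); (19,9,has); (19,15,has); (19,16,has); (20,14,has); (20,15,has); (20,16,has)


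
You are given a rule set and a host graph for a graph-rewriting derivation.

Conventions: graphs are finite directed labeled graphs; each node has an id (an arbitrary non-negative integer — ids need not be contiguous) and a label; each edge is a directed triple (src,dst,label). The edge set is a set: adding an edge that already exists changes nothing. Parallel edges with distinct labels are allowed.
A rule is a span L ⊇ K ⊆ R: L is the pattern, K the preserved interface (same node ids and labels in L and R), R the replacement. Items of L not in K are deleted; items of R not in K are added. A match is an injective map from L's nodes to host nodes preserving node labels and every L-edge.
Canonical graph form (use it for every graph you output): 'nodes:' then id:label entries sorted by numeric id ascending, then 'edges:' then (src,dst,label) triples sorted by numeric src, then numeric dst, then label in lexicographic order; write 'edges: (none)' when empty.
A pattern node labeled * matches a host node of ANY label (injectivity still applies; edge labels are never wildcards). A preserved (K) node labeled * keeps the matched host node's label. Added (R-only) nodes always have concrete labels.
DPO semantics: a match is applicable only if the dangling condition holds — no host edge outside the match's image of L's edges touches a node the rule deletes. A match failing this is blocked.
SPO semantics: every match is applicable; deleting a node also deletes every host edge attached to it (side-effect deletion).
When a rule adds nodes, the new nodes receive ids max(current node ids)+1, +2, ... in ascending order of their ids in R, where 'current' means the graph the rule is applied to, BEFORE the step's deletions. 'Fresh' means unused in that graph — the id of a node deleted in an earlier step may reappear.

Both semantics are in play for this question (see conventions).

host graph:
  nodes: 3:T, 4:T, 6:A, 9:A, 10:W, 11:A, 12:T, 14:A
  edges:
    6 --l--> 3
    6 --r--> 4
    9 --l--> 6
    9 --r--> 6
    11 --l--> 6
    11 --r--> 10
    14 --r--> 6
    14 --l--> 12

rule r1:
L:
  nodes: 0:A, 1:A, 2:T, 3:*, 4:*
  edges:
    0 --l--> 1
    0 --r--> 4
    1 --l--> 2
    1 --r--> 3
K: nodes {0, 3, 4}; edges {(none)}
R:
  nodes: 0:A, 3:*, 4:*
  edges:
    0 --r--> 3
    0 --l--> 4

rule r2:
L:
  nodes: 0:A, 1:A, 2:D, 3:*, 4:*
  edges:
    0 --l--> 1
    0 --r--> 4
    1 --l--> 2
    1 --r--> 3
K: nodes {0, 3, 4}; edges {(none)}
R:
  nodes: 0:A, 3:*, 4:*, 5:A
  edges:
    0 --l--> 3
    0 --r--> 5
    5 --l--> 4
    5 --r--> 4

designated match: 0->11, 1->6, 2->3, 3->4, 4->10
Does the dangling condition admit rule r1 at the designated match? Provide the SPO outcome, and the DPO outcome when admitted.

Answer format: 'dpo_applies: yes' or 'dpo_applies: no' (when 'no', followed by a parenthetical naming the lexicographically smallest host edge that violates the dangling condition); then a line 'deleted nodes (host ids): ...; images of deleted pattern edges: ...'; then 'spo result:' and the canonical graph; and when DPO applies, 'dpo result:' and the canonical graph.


dpo_applies: no
(the rule deletes node 6, which keeps host edge (9,6,l) outside the match image — the dangling condition fails, DPO blocks; SPO proceeds and side-deletes such edges)
deleted nodes (host ids): 3, 6; images of deleted pattern edges: (6,3,l); (6,4,r); (11,6,l); (11,10,r)
spo result:
nodes: 4:T, 9:A, 10:W, 11:A, 12:T, 14:A
edges: (11,4,r); (11,10,l); (14,12,l)
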